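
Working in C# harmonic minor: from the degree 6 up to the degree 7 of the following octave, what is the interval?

augmented 9th

The scale runs C# D# E F# G# A B#.
So we need the interval from A up to B#.
From A to B#: 15 semitones over a ninth = augmented.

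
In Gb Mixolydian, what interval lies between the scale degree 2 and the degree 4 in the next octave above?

Gb mixolydian: Gb Ab Bb Cb Db Eb Fb.
That puts Ab below Cb.
10 letter names make it a tenth; at 15 semitones (a half step narrower than major) the quality is minor.

minor tenth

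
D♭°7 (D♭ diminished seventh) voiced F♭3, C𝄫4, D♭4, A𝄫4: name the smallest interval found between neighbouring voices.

augmented second

Adjacent intervals: F♭3→C𝄫4 = diminished fifth; C𝄫4→D♭4 = augmented second; D♭4→A𝄫4 = diminished fifth.
The smallest is C𝄫4 to D♭4, an augmented second (3 semitones).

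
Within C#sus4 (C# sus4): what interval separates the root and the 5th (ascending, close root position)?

Spelling the chord: C#–F#–G#.
So we need the interval from C# up to G#.
From C# to G# is 7 semitones, exactly the perfect fifth.

perfect 5th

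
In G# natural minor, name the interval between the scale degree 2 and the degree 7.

The scale runs G# A# B C# D# E F#.
Scale degree 2 = A#; 7th scale degree = F#.
6 letter names make it a sixth; at 8 semitones (a half step narrower than major) the quality is minor.

minor sixth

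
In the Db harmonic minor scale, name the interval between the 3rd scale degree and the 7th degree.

augmented fifth

The scale runs Db Eb Fb Gb Ab Bbb C.
The 3rd scale degree is Fb and the 7th scale degree is C.
5 letter names make it a fifth; at 8 semitones (a half step wider than perfect) the quality is augmented.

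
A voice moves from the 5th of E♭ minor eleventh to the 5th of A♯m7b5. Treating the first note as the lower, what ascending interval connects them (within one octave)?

E♭ minor eleventh has B♭ as its 5th, and A♯m7b5 has E as its 5th.
B♭ up to E is 6 semitones, a half step wider than a perfect fourth, so the interval is augmented.

augmented fourth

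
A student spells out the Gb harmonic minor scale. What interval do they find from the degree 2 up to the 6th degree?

Gb harmonic minor: Gb Ab Bbb Cb Db Ebb F.
That puts Ab below Ebb.
Ab up to Ebb is 6 semitones, a half step narrower than a perfect fifth, so the interval is diminished.

d5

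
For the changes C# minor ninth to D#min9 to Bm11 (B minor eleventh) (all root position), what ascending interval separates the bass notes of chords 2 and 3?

minor 6th

The roots are D# and B.
6 letter names make it a sixth; at 8 semitones (a half step narrower than major) the quality is minor.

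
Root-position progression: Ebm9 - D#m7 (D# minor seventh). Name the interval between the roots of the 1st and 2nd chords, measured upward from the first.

The roots are Eb and D#.
From Eb to D#: 12 semitones over a seventh = augmented.

augmented 7th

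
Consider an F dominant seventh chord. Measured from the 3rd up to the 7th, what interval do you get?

diminished 5th

F7 (F dominant seventh): F A C E♭.
The 3rd is A and the 7th is E♭.
5 letter names make it a fifth; at 6 semitones (a half step narrower than perfect) the quality is diminished.
That tritone between 3rd and 7th is what gives the dominant seventh its pull toward resolution.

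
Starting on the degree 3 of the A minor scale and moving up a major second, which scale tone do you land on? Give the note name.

The scale is A B C D E F G.
The degree 3 is C; a major second above that is D — scale degree 4.

D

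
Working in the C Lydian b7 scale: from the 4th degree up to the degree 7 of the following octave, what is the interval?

diminished eleventh

C lydian dominant: C D E F# G A Bb.
4th degree = F#; 7th degree (up an octave) = Bb.
F# up to Bb is 16 semitones, a half step narrower than a perfect eleventh, so the interval is diminished.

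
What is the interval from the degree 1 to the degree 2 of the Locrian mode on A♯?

A♯ locrian: A♯ B C♯ D♯ E F♯ G♯.
So we need the interval from A♯ up to B.
2 letter names make it a second; at 1 semitone (a half step narrower than major) the quality is minor.

minor second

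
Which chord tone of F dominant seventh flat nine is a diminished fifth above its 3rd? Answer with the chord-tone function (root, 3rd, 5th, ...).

The chord tones of F dominant seventh flat nine are F A C Eb Gb.
The 3rd is A. A diminished fifth above A is Eb.
Eb is the chord's 7th.

7th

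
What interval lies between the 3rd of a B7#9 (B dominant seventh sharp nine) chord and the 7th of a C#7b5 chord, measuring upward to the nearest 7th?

m6

The 3rd of B7#9 (B dominant seventh sharp nine) is D#; the 7th of C#7b5 is B.
D# up to B is 8 semitones, a half step narrower than a major sixth, so the interval is minor.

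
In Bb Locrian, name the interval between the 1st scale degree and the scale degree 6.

minor sixth

The scale runs Bb Cb Db Eb Fb Gb Ab.
1st scale degree = Bb; 6th degree = Gb.
From Bb to Gb: 8 semitones over a sixth = minor.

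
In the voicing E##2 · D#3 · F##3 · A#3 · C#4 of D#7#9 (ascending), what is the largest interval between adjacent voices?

Adjacent intervals: E##2→D#3 = diminished seventh; D#3→F##3 = major third; F##3→A#3 = minor third; A#3→C#4 = minor third.
The largest is E##2 to D#3, a diminished seventh (9 semitones).

diminished seventh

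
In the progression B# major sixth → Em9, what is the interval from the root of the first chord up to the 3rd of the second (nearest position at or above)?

B# major sixth has B# as its root, and Em9 has G as its 3rd.
B# up to G is 7 semitones, a whole step narrower than a major sixth, so the interval is diminished.

diminished sixth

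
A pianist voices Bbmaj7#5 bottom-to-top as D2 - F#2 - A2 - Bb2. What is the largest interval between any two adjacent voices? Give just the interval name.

Adjacent intervals: D2→F#2 = major third; F#2→A2 = minor third; A2→Bb2 = minor second.
The largest is D2 to F#2, a major third (4 semitones).

major third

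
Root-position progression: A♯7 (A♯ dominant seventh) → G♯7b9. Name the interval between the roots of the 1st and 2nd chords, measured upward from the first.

m7

The roots are A♯ and G♯.
7 letter names make it a seventh; at 10 semitones (a half step narrower than major) the quality is minor.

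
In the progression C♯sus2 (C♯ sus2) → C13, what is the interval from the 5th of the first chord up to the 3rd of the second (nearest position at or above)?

minor 6th

C♯sus2 (C♯ sus2) has G♯ as its 5th, and C13 has E as its 3rd.
From G♯ to E: 8 semitones over a sixth = minor.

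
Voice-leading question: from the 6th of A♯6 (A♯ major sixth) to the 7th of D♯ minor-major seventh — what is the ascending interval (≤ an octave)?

A♯6 (A♯ major sixth) has F𝄪 as its 6th, and D♯ minor-major seventh has C𝄪 as its 7th.
F𝄪 up to C𝄪 spans 5 letter names and 7 semitones — a perfect fifth.

perfect 5th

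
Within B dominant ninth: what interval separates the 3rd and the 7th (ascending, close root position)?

B9: B D# F# A C#.
The 3rd is D# and the 7th is A.
D# up to A is 6 semitones, a half step narrower than a perfect fifth, so the interval is diminished.
That tritone between 3rd and 7th is what gives the dominant seventh its pull toward resolution.

diminished fifth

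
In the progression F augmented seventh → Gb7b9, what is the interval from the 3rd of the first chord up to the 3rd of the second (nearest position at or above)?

minor 2nd

The 3rd of F augmented seventh is A; the 3rd of Gb7b9 is Bb.
A up to Bb is 1 semitone, a half step narrower than a major second, so the interval is minor.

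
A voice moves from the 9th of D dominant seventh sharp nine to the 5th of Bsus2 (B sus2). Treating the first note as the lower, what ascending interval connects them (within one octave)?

The 9th of D dominant seventh sharp nine is E#; the 5th of Bsus2 (B sus2) is F#.
2 letter names make it a second; at 1 semitone (a half step narrower than major) the quality is minor.

m2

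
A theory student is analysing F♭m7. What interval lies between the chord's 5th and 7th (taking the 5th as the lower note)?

m3

F♭m7 is spelled F♭ A𝄫 C♭ E𝄫.
That puts C♭ below E𝄫.
From C♭ to E𝄫: 3 semitones over a third = minor.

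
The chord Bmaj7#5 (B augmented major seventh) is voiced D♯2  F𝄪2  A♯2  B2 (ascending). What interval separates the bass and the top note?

The outer voices are D♯2 and B2.
From D♯ to B: 8 semitones over a sixth = minor.

m6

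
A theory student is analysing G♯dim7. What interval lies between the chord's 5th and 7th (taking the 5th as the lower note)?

Spelling the chord: G♯–B–D–F.
So we need the interval from D up to F.
From D to F: 3 semitones over a third = minor.

minor third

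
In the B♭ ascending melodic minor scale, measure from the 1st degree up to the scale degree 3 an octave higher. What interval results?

minor 10th

Spelling the B♭ ascending melodic minor scale: B♭ C D♭ E♭ F G A.
So we need the interval from B♭ up to D♭.
B♭ up to D♭ is 15 semitones, a half step narrower than a major tenth, so the interval is minor.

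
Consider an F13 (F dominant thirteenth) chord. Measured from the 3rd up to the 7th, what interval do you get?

diminished fifth

F dominant thirteenth is spelled F-A-C-Eb-G-D.
The 3rd is A and the 7th is Eb.
5 letter names make it a fifth; at 6 semitones (a half step narrower than perfect) the quality is diminished.
This 3–7 tritone is the characteristic tension at the heart of the dominant sound.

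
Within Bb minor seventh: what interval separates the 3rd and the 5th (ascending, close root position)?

major third

Bb-7 (Bb minor seventh) is spelled Bb, Db, F, Ab.
The 3rd is Db and the 5th is F.
Counting 3 letters and 4 half steps from Db gives a major third.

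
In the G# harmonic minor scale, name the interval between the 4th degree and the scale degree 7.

augmented fourth

G# harmonic minor: G# A# B C# D# E F##.
That puts C# below F##.
From C# to F##: 6 semitones over a fourth = augmented.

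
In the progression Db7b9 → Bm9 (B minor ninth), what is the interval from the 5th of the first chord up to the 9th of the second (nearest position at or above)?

augmented third

The 5th of Db7b9 is Ab; the 9th of Bm9 (B minor ninth) is C#.
3 letter names make it a third; at 5 semitones (a half step wider than major) the quality is augmented.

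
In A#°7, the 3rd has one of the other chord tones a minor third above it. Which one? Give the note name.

E

Spelling the chord: A#–C#–E–G.
The 3rd is C#. A minor third above C# is E.
E is the chord's 5th.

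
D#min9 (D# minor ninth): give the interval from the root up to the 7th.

minor seventh

D# minor ninth is spelled D#–F#–A#–C#–E#.
That puts D# below C#.
From D# to C#: 10 semitones over a seventh = minor.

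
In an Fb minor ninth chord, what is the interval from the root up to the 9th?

major ninth

The chord tones of Fbm9 are Fb, Abb, Cb, Ebb, Gb.
The root is Fb and the 9th is Gb.
Fb up to Gb spans 9 letter names and 14 semitones — a major ninth.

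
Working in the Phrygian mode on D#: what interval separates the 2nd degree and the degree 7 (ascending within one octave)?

Spelling the Phrygian mode on D#: D# E F# G# A# B C#.
2nd degree = E; scale degree 7 = C#.
Counting 6 letters and 9 half steps from E gives a major sixth.

major sixth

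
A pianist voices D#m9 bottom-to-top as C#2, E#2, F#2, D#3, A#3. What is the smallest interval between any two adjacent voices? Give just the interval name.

Adjacent intervals: C#2→E#2 = major third; E#2→F#2 = minor second; F#2→D#3 = major sixth; D#3→A#3 = perfect fifth.
The smallest is E#2 to F#2, a minor second (1 semitone).

minor 2nd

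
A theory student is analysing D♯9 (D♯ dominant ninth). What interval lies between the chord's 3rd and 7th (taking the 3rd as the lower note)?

diminished 5th

D♯ dominant ninth is spelled D♯ F𝄪 A♯ C♯ E♯.
That puts F𝄪 below C♯.
F𝄪 up to C♯ is 6 semitones, a half step narrower than a perfect fifth, so the interval is diminished.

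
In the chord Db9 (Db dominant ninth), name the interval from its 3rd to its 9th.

Db dominant ninth is spelled Db–F–Ab–Cb–Eb.
So we need the interval from F up to Eb.
7 letter names make it a seventh; at 10 semitones (a half step narrower than major) the quality is minor.

minor seventh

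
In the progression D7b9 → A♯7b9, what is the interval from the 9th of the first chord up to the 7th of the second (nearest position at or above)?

augmented 3rd

D7b9 has E♭ as its 9th, and A♯7b9 has G♯ as its 7th.
E♭ up to G♯ is 5 semitones, a half step wider than a major third, so the interval is augmented.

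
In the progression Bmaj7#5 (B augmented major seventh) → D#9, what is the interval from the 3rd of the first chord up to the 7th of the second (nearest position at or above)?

The 3rd of Bmaj7#5 (B augmented major seventh) is D#; the 7th of D#9 is C#.
From D# to C#: 10 semitones over a seventh = minor.

m7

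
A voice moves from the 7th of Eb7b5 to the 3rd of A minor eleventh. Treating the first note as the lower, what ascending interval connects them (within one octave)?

Eb7b5 has Db as its 7th, and A minor eleventh has C as its 3rd.
Db up to C spans 7 letter names and 11 semitones — a major seventh.

major seventh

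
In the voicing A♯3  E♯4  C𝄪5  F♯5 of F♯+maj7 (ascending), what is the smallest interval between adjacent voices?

Adjacent intervals: A♯3→E♯4 = perfect fifth; E♯4→C𝄪5 = major sixth; C𝄪5→F♯5 = diminished fourth.
The smallest is C𝄪5 to F♯5, a diminished fourth (4 semitones).

diminished fourth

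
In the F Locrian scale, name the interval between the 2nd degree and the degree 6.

Spelling the F Locrian scale: F G♭ A♭ B♭ C♭ D♭ E♭.
2nd degree = G♭; 6th degree = D♭.
G♭ up to D♭ spans 5 letter names and 7 semitones — a perfect fifth.

perfect fifth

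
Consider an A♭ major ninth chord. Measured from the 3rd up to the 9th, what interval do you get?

minor 7th

A♭maj9 (A♭ major ninth) is spelled A♭–C–E♭–G–B♭.
3rd = C; 9th = B♭.
7 letter names make it a seventh; at 10 semitones (a half step narrower than major) the quality is minor.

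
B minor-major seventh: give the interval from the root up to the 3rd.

minor third

Spelling the chord: B-D-F♯-A♯.
The root is B and the 3rd is D.
3 letter names make it a third; at 3 semitones (a half step narrower than major) the quality is minor.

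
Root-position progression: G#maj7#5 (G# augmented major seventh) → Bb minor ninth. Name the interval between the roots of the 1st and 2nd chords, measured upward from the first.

The roots are G# and Bb.
3 letter names make it a third; at 2 semitones (a whole step narrower than major) the quality is diminished.

diminished third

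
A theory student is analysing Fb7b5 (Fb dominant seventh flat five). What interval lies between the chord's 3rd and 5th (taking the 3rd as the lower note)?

Fb7b5 is spelled Fb, Ab, Cbb, Ebb.
3rd = Ab; 5th = Cbb.
3 letter names make it a third; at 2 semitones (a whole step narrower than major) the quality is diminished.

diminished third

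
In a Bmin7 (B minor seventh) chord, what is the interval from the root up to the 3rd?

minor 3rd

Bm7: B D F# A.
The root is B and the 3rd is D.
B up to D is 3 semitones, a half step narrower than a major third, so the interval is minor.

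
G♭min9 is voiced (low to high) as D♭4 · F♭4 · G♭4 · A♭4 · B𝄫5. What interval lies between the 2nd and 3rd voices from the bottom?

major 2nd

Those voices are F♭4 and G♭4.
F♭ up to G♭ spans 2 letter names and 2 semitones — a major second.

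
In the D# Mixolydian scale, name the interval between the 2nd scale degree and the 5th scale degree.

perfect fourth

The scale runs D# E# F## G# A# B# C#.
2nd scale degree = E#; 5th scale degree = A#.
E# up to A# spans 4 letter names and 5 semitones — a perfect fourth.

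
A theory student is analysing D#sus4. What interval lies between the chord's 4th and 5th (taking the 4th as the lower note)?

major second

The chord tones of D#sus4 are D#, G#, A#.
4th = G#; 5th = A#.
G# up to A# spans 2 letter names and 2 semitones — a major second.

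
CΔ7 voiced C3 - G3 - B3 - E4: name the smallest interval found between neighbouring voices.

major third

Adjacent intervals: C3→G3 = perfect fifth; G3→B3 = major third; B3→E4 = perfect fourth.
The smallest is G3 to B3, a major third (4 semitones).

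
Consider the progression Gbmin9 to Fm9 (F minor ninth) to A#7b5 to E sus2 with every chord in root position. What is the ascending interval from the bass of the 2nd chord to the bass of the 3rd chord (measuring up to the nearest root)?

The roots are F and A#.
From F to A#: 5 semitones over a third = augmented.

A3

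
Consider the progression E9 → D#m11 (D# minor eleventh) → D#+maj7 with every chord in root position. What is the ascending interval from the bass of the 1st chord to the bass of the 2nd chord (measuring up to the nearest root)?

major seventh

The roots are E and D#.
Counting 7 letters and 11 half steps from E gives a major seventh.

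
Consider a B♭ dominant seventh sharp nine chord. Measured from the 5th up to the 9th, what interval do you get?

B♭ dominant seventh sharp nine is spelled B♭–D–F–A♭–C♯.
The 5th is F and the 9th is C♯.
From F to C♯: 8 semitones over a fifth = augmented.

augmented fifth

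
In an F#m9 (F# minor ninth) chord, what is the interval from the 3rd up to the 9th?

F#m9 (F# minor ninth) is spelled F#, A, C#, E, G#.
3rd = A; 9th = G#.
A up to G# spans 7 letter names and 11 semitones — a major seventh.

major 7th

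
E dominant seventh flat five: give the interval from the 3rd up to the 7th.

diminished 5th

Spelling the chord: E-G♯-B♭-D.
So we need the interval from G♯ up to D.
From G♯ to D: 6 semitones over a fifth = diminished.
That tritone between 3rd and 7th is what gives the dominant seventh its pull toward resolution.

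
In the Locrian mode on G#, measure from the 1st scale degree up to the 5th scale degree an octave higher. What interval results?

diminished twelfth

The scale runs G# A B C# D E F#.
So we need the interval from G# up to D.
From G# to D: 18 semitones over a twelfth = diminished.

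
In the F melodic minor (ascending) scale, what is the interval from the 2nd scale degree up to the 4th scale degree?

Spelling the F melodic minor (ascending) scale: F G Ab Bb C D E.
So we need the interval from G up to Bb.
From G to Bb: 3 semitones over a third = minor.

minor 3rd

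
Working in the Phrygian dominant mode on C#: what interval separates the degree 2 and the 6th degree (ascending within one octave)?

P5

C# phrygian dominant: C# D E# F# G# A B.
Degree 2 = D; 6th scale degree = A.
Counting 5 letters and 7 half steps from D gives a perfect fifth.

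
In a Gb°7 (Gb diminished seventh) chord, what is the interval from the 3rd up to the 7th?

diminished 5th

Spelling the chord: Gb–Bbb–Dbb–Fbb.
3rd = Bbb; 7th = Fbb.
From Bbb to Fbb: 6 semitones over a fifth = diminished.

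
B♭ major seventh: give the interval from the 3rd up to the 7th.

B♭M7 is spelled B♭–D–F–A.
That puts D below A.
From D to A is 7 semitones, exactly the perfect fifth.

perfect 5th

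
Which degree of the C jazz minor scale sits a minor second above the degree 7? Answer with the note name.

The scale is C D Eb F G A B.
The degree 7 is B; a minor second above that is C — scale degree 1.

C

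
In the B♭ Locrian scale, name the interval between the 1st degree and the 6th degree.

Spelling the B♭ Locrian scale: B♭ C♭ D♭ E♭ F♭ G♭ A♭.
1st degree = B♭; 6th scale degree = G♭.
B♭ up to G♭ is 8 semitones, a half step narrower than a major sixth, so the interval is minor.

minor sixth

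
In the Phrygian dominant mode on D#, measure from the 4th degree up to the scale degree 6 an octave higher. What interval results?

minor 10th

The scale runs D# E F## G# A# B C#.
The 4th degree is G# and the scale degree 6 (up an octave) is B.
From G# to B: 15 semitones over a tenth = minor.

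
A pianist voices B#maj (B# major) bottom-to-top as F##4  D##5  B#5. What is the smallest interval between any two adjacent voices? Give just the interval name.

minor sixth

Adjacent intervals: F##4→D##5 = major sixth; D##5→B#5 = minor sixth.
The smallest is D##5 to B#5, a minor sixth (8 semitones).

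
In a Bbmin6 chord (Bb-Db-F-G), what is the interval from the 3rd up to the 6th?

augmented fourth

So we need the interval from Db up to G.
4 letter names make it a fourth; at 6 semitones (a half step wider than perfect) the quality is augmented.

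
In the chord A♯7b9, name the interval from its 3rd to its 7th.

The chord tones of A♯ dominant seventh flat nine are A♯ C𝄪 E♯ G♯ B.
3rd = C𝄪; 7th = G♯.
From C𝄪 to G♯: 6 semitones over a fifth = diminished.
That tritone between 3rd and 7th is what gives the dominant seventh its pull toward resolution.

diminished fifth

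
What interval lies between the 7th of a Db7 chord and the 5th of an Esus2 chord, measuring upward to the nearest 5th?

The 7th of Db7 is Cb; the 5th of Esus2 is B.
From Cb to B: 12 semitones over a seventh = augmented.

augmented seventh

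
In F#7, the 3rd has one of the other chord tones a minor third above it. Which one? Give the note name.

The chord tones of F#7 are F#-A#-C#-E.
The 3rd is A#. A minor third above A# is C#.
C# is the chord's 5th.

C#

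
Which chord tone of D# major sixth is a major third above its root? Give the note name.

The chord tones of D# major sixth are D# F## A# B#.
The root is D#. A major third above D# is F##.
F## is the chord's 3rd.

F##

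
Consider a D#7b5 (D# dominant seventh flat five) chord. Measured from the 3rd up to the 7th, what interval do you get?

D#7b5 is spelled D# F## A C#.
That puts F## below C#.
From F## to C#: 6 semitones over a fifth = diminished.

diminished fifth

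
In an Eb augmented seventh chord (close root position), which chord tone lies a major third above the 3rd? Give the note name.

B

Eb+7 (Eb augmented seventh): Eb-G-B-Db.
The 3rd is G. A major third above G is B.
B is the chord's 5th.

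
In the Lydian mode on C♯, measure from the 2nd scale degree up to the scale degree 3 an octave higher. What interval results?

major ninth

The scale runs C♯ D♯ E♯ F𝄪 G♯ A♯ B♯.
2nd scale degree = D♯; scale degree 3 (up an octave) = E♯.
From D♯ to E♯ is 14 semitones, exactly the major ninth.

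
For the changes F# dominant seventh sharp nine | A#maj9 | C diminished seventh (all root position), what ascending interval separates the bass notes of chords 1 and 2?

The roots are F# and A#.
From F# to A# is 4 semitones, exactly the major third.

M3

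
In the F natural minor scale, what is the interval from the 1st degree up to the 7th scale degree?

The scale runs F G Ab Bb C Db Eb.
That puts F below Eb.
7 letter names make it a seventh; at 10 semitones (a half step narrower than major) the quality is minor.

minor seventh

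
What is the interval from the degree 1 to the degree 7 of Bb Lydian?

major seventh

Spelling Bb Lydian: Bb C D E F G A.
Degree 1 = Bb; degree 7 = A.
Bb up to A spans 7 letter names and 11 semitones — a major seventh.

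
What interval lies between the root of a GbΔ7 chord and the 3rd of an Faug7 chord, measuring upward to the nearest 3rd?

augmented 2nd

GbΔ7 has Gb as its root, and Faug7 has A as its 3rd.
2 letter names make it a second; at 3 semitones (a half step wider than major) the quality is augmented.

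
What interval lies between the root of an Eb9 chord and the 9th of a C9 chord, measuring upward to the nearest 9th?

The root of Eb9 is Eb; the 9th of C9 is D.
Eb up to D spans 7 letter names and 11 semitones — a major seventh.

major 7th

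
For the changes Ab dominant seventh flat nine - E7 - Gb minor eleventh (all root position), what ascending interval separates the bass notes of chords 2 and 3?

diminished third

The roots are E and Gb.
E up to Gb is 2 semitones, a whole step narrower than a major third, so the interval is diminished.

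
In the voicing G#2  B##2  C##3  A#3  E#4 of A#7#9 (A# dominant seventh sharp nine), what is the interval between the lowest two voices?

Those voices are G#2 and B##2.
3 letter names make it a third; at 5 semitones (a half step wider than major) the quality is augmented.

augmented third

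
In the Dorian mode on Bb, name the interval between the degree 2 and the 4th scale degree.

m3

Spelling the Dorian mode on Bb: Bb C Db Eb F G Ab.
The degree 2 is C and the degree 4 is Eb.
3 letter names make it a third; at 3 semitones (a half step narrower than major) the quality is minor.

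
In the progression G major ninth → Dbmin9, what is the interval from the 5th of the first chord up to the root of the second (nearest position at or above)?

G major ninth has D as its 5th, and Dbmin9 has Db as its root.
D up to Db is 11 semitones, a half step narrower than a perfect octave, so the interval is diminished.

d8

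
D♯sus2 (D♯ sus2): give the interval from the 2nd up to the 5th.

perfect fourth

D♯sus2 is spelled D♯ E♯ A♯.
That puts E♯ below A♯.
Counting 4 letters and 5 half steps from E♯ gives a perfect fourth.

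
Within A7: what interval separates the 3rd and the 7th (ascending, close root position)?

The chord tones of A7 (A dominant seventh) are A C♯ E G.
The 3rd is C♯ and the 7th is G.
5 letter names make it a fifth; at 6 semitones (a half step narrower than perfect) the quality is diminished.
That tritone between 3rd and 7th is what gives the dominant seventh its pull toward resolution.

diminished fifth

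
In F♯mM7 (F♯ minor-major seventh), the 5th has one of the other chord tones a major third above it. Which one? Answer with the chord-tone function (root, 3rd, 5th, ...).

7th

F♯mM7 is spelled F♯-A-C♯-E♯.
The 5th is C♯. A major third above C♯ is E♯.
E♯ is the chord's 7th.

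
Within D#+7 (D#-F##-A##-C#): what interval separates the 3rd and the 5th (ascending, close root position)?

3rd = F##; 5th = A##.
Counting 3 letters and 4 half steps from F## gives a major third.

M3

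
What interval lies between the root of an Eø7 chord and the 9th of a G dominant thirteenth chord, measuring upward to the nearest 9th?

The root of Eø7 is E; the 9th of G dominant thirteenth is A.
Counting 4 letters and 5 half steps from E gives a perfect fourth.

perfect 4th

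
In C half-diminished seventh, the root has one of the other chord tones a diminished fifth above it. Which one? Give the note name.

C half-diminished seventh: C Eb Gb Bb.
The root is C. A diminished fifth above C is Gb.
Gb is the chord's 5th.

Gb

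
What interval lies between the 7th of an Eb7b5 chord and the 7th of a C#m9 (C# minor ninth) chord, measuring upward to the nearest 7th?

augmented 6th

The 7th of Eb7b5 is Db; the 7th of C#m9 (C# minor ninth) is B.
Db up to B is 10 semitones, a half step wider than a major sixth, so the interval is augmented.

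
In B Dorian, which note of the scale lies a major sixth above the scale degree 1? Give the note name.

G#

The scale is B C# D E F# G# A.
The scale degree 1 is B; a major sixth above that is G# — scale degree 6.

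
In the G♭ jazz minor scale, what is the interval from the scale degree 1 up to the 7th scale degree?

G♭ melodic minor: G♭ A♭ B𝄫 C♭ D♭ E♭ F.
That puts G♭ below F.
G♭ up to F spans 7 letter names and 11 semitones — a major seventh.

M7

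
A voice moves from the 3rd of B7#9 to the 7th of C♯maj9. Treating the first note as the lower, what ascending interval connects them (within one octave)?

major 6th

The 3rd of B7#9 is D♯; the 7th of C♯maj9 is B♯.
From D♯ to B♯ is 9 semitones, exactly the major sixth.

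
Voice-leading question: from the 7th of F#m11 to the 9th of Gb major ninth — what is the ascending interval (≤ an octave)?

diminished fourth

F#m11 has E as its 7th, and Gb major ninth has Ab as its 9th.
4 letter names make it a fourth; at 4 semitones (a half step narrower than perfect) the quality is diminished.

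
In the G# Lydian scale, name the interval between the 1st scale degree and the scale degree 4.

Spelling the G# Lydian scale: G# A# B# C## D# E# F##.
The 1st scale degree is G# and the 4th degree is C##.
G# up to C## is 6 semitones, a half step wider than a perfect fourth, so the interval is augmented.

augmented 4th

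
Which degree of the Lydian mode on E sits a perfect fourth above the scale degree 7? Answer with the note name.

The scale is E F♯ G♯ A♯ B C♯ D♯.
The scale degree 7 is D♯; a perfect fourth above that is G♯ — scale degree 3.

G#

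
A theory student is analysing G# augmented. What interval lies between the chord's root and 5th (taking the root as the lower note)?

Spelling the chord: G#–B#–D##.
That puts G# below D##.
From G# to D##: 8 semitones over a fifth = augmented.

augmented fifth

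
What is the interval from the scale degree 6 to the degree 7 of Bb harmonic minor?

A2

The scale runs Bb C Db Eb F Gb A.
Scale degree 6 = Gb; 7th degree = A.
Gb up to A is 3 semitones, a half step wider than a major second, so the interval is augmented.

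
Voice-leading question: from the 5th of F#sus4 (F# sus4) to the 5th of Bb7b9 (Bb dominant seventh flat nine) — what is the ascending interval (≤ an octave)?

d4

The 5th of F#sus4 (F# sus4) is C#; the 5th of Bb7b9 (Bb dominant seventh flat nine) is F.
C# up to F is 4 semitones, a half step narrower than a perfect fourth, so the interval is diminished.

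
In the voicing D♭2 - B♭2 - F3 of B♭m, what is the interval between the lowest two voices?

major sixth

Those voices are D♭2 and B♭2.
From D♭ to B♭ is 9 semitones, exactly the major sixth.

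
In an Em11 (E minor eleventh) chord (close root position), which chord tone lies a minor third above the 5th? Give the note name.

D

Spelling the chord: E, G, B, D, F#, A.
The 5th is B. A minor third above B is D.
D is the chord's 7th.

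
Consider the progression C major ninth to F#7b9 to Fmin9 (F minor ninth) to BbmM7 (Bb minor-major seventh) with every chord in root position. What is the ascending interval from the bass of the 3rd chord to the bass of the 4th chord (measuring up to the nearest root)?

perfect fourth

The roots are F and Bb.
Counting 4 letters and 5 half steps from F gives a perfect fourth.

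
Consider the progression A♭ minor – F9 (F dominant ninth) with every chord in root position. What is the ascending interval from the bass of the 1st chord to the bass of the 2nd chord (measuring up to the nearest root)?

The roots are A♭ and F.
From A♭ to F is 9 semitones, exactly the major sixth.

major sixth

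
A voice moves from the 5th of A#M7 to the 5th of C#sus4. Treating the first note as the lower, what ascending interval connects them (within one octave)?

minor third

A#M7 has E# as its 5th, and C#sus4 has G# as its 5th.
E# up to G# is 3 semitones, a half step narrower than a major third, so the interval is minor.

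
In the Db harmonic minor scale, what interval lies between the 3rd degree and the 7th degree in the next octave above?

A12

Spelling the Db harmonic minor scale: Db Eb Fb Gb Ab Bbb C.
That puts Fb below C.
Fb up to C is 20 semitones, a half step wider than a perfect twelfth, so the interval is augmented.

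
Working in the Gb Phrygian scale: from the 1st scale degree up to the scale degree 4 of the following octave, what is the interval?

perfect eleventh

Gb phrygian: Gb Abb Bbb Cb Db Ebb Fb.
1st scale degree = Gb; 4th scale degree (up an octave) = Cb.
Counting 11 letters and 17 half steps from Gb gives a perfect eleventh.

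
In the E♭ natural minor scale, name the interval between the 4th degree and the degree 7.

P4

The scale runs E♭ F G♭ A♭ B♭ C♭ D♭.
So we need the interval from A♭ up to D♭.
From A♭ to D♭ is 5 semitones, exactly the perfect fourth.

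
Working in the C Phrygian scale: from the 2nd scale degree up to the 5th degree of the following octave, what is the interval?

The scale runs C Db Eb F G Ab Bb.
2nd scale degree = Db; 5th scale degree (up an octave) = G.
Db up to G is 18 semitones, a half step wider than a perfect eleventh, so the interval is augmented.

augmented eleventh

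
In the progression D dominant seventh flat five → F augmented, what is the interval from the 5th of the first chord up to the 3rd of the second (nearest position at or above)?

The 5th of D dominant seventh flat five is Ab; the 3rd of F augmented is A.
1 letter names make it a unison; at 1 semitone (a half step wider than perfect) the quality is augmented.

augmented unison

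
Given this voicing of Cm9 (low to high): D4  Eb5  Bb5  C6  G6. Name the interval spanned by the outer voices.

The outer voices are D4 and G6.
From D to G is 29 semitones, exactly the perfect 18th.

perfect 18th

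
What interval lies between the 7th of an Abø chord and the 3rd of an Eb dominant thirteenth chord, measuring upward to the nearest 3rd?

augmented unison

The 7th of Abø is Gb; the 3rd of Eb dominant thirteenth is G.
1 letter names make it a unison; at 1 semitone (a half step wider than perfect) the quality is augmented.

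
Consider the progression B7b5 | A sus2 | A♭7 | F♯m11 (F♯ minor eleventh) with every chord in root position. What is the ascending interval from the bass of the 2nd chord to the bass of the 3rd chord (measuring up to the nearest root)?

The roots are A and A♭.
8 letter names make it an octave; at 11 semitones (a half step narrower than perfect) the quality is diminished.

diminished octave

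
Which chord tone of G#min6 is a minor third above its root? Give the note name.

B

The chord tones of G#min6 (G# minor sixth) are G# B D# E#.
The root is G#. A minor third above G# is B.
B is the chord's 3rd.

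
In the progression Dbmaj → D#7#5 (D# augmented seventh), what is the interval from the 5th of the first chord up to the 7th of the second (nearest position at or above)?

Dbmaj has Ab as its 5th, and D#7#5 (D# augmented seventh) has C# as its 7th.
From Ab to C#: 5 semitones over a third = augmented.

augmented 3rd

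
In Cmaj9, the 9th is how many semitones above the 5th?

7

Cmaj9: C-E-G-B-D.
G to D is a perfect fifth: 7 semitones.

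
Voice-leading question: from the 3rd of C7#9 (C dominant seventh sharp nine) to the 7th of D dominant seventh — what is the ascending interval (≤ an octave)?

minor sixth

The 3rd of C7#9 (C dominant seventh sharp nine) is E; the 7th of D dominant seventh is C.
From E to C: 8 semitones over a sixth = minor.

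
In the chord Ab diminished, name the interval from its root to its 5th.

Ab° is spelled Ab, Cb, Ebb.
So we need the interval from Ab up to Ebb.
Ab up to Ebb is 6 semitones, a half step narrower than a perfect fifth, so the interval is diminished.

d5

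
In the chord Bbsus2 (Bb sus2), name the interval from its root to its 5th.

perfect 5th

The chord tones of Bbsus2 are Bb–C–F.
Root = Bb; 5th = F.
Bb up to F spans 5 letter names and 7 semitones — a perfect fifth.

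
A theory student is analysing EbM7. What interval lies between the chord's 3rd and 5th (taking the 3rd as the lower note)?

EbΔ7 is spelled Eb-G-Bb-D.
That puts G below Bb.
From G to Bb: 3 semitones over a third = minor.

minor third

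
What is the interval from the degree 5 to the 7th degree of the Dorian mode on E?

minor third

E dorian: E F# G A B C# D.
Degree 5 = B; 7th degree = D.
3 letter names make it a third; at 3 semitones (a half step narrower than major) the quality is minor.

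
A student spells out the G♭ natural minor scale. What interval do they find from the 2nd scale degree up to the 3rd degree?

minor second

G♭ natural minor: G♭ A♭ B𝄫 C♭ D♭ E𝄫 F♭.
That puts A♭ below B𝄫.
From A♭ to B𝄫: 1 semitone over a second = minor.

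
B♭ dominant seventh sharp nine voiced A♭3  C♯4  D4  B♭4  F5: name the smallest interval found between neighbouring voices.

Adjacent intervals: A♭3→C♯4 = augmented third; C♯4→D4 = minor second; D4→B♭4 = minor sixth; B♭4→F5 = perfect fifth.
The smallest is C♯4 to D4, a minor second (1 semitone).

minor second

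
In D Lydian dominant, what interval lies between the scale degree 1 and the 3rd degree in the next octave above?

Spelling D Lydian dominant: D E F# G# A B C.
So we need the interval from D up to F#.
From D to F# is 16 semitones, exactly the major tenth.

major tenth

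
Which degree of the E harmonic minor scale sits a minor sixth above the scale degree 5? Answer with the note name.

G

The scale is E F# G A B C D#.
The scale degree 5 is B; a minor sixth above that is G — scale degree 3.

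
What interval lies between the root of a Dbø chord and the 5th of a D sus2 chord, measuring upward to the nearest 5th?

The root of Dbø is Db; the 5th of D sus2 is A.
5 letter names make it a fifth; at 8 semitones (a half step wider than perfect) the quality is augmented.

augmented 5th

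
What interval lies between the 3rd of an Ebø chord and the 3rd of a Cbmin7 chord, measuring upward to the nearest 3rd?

Ebø has Gb as its 3rd, and Cbmin7 has Ebb as its 3rd.
Gb up to Ebb is 8 semitones, a half step narrower than a major sixth, so the interval is minor.

m6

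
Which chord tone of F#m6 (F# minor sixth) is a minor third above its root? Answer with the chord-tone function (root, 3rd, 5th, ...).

3rd

F# minor sixth is spelled F#, A, C#, D#.
The root is F#. A minor third above F# is A.
A is the chord's 3rd.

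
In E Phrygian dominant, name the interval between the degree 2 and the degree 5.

The scale runs E F G# A B C D.
So we need the interval from F up to B.
From F to B: 6 semitones over a fourth = augmented.

A4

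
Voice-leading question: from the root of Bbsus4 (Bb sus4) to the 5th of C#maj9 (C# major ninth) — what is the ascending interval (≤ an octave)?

Bbsus4 (Bb sus4) has Bb as its root, and C#maj9 (C# major ninth) has G# as its 5th.
From Bb to G#: 10 semitones over a sixth = augmented.

augmented 6th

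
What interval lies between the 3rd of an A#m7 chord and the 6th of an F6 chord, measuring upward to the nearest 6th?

minor second

A#m7 has C# as its 3rd, and F6 has D as its 6th.
2 letter names make it a second; at 1 semitone (a half step narrower than major) the quality is minor.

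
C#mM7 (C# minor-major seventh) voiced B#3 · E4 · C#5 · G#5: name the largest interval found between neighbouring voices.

major 6th

Adjacent intervals: B#3→E4 = diminished fourth; E4→C#5 = major sixth; C#5→G#5 = perfect fifth.
The largest is E4 to C#5, a major sixth (9 semitones).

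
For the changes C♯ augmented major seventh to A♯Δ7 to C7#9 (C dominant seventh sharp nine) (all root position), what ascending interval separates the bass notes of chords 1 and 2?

major 6th

The roots are C♯ and A♯.
From C♯ to A♯ is 9 semitones, exactly the major sixth.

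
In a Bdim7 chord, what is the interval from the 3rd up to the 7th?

The chord tones of B°7 are B-D-F-Ab.
3rd = D; 7th = Ab.
5 letter names make it a fifth; at 6 semitones (a half step narrower than perfect) the quality is diminished.

diminished fifth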